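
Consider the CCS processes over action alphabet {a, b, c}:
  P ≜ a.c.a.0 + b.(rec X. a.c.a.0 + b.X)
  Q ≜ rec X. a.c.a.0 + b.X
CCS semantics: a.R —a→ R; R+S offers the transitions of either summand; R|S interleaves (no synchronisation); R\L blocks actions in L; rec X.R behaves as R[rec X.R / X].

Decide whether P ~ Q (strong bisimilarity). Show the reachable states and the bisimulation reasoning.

P's transition system — 5 states:
  u0 = a.c.a.0 + b.(rec X. a.c.a.0 + b.X) :: --a--▸ u1, --b--▸ u2
  u1 = c.a.0 :: --c--▸ u3
  u2 = rec X. a.c.a.0 + b.X :: --a--▸ u1, --b--▸ u2
  u3 = a.0 :: --a--▸ u4
  u4 = 0 :: ∅
Q's transition system — 4 states:
  v0 = rec X. a.c.a.0 + b.X :: --a--▸ v1, --b--▸ v0
  v1 = c.a.0 :: --c--▸ v2
  v2 = a.0 :: --a--▸ v3
  v3 = 0 :: ∅
Coarsest stable partition (strong bisimilarity classes):
  B0 = {u0, u2, v0}
  B1 = {u1, v1}
  B2 = {u3, v2}
  B3 = {u4, v3}
u0 ∈ B0, v0 ∈ B0 → same block

bisimilar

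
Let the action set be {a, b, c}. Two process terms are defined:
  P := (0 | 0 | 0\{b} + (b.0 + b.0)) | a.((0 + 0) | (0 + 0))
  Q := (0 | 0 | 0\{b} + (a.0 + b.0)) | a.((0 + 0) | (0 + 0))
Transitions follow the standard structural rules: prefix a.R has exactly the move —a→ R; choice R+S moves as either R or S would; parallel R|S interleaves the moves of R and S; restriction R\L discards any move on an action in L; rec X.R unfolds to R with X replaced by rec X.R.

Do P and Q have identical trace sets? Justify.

Reachable graph of P (4 states):
  u0 = (0 | 0 | 0\{b} + (b.0 + b.0)) | a.((0 + 0) | (0 + 0)) ⊢ ··a··> u1, ··b··> u2
  u1 = (0 | 0 | 0\{b} + (b.0 + b.0)) | ((0 + 0) | (0 + 0)) ⊢ ··b··> u3
  u2 = 0 | a.((0 + 0) | (0 + 0)) ⊢ ··a··> u3
  u3 = 0 | ((0 + 0) | (0 + 0)) ⊢ ·
Reachable graph of Q (4 states):
  v0 = (0 | 0 | 0\{b} + (a.0 + b.0)) | a.((0 + 0) | (0 + 0)) ⊢ ··a··> v1, ··a··> v2, ··b··> v2
  v1 = (0 | 0 | 0\{b} + (a.0 + b.0)) | ((0 + 0) | (0 + 0)) ⊢ ··a··> v3, ··b··> v3
  v2 = 0 | a.((0 + 0) | (0 + 0)) ⊢ ··a··> v3
  v3 = 0 | ((0 + 0) | (0 + 0)) ⊢ ·
Trace ⟨aa⟩ through Q, begin at {v0}:
  [1] a ⇒ {v1, v2}
  [2] a ⇒ {v3}
  Q completes σ.
Trace ⟨aa⟩ through P, begin at {u0}:
  [1] a ⇒ {u1}
  [2] a ⇒ ∅ (P stuck)

trace-distinct — witness ⟨aa⟩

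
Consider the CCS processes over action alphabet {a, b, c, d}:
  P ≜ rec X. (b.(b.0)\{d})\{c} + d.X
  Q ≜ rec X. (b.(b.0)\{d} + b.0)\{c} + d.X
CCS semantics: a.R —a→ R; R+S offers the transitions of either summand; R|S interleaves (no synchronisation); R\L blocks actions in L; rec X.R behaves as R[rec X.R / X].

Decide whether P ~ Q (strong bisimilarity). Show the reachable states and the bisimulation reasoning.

P's transition system — 3 states:
  m0 = rec X. (b.(b.0)\{d})\{c} + d.X :: -b-> m1, -d-> m0
  m1 = (b.0)\{d}\{c} :: -b-> m2
  m2 = 0\{d}\{c} :: (no moves)
Q's transition system — 4 states:
  n0 = rec X. (b.(b.0)\{d} + b.0)\{c} + d.X :: -b-> n1, -b-> n2, -d-> n0
  n1 = (b.0)\{d}\{c} :: -b-> n3
  n2 = 0\{c} :: (no moves)
  n3 = 0\{d}\{c} :: (no moves)
Bisimilarity quotient blocks:
  B0 = {m0}
  B1 = {m1, n1}
  B2 = {m2, n2, n3}
  B3 = {n0}
m0 ∈ B0, n0 ∈ B3 → different blocks

P ≁ Q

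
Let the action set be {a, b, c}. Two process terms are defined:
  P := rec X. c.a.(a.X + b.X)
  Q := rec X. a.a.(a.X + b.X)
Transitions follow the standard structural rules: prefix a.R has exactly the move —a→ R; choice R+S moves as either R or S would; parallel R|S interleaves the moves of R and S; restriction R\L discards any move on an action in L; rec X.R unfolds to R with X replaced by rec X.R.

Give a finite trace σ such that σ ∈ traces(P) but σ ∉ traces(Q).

Reachable graph of P (3 states):
  u0 = rec X. c.a.(a.X + b.X) → —c→ u1
  u1 = a.(a.(rec X. c.a.(a.X + b.X)) + b.(rec X. c.a.(a.X + b.X))) → —a→ u2
  u2 = a.(rec X. c.a.(a.X + b.X)) + b.(rec X. c.a.(a.X + b.X)) → —a→ u0, —b→ u0
Reachable graph of Q (3 states):
  v0 = rec X. a.a.(a.X + b.X) → —a→ v1
  v1 = a.(a.(rec X. a.a.(a.X + b.X)) + b.(rec X. a.a.(a.X + b.X))) → —a→ v2
  v2 = a.(rec X. a.a.(a.X + b.X)) + b.(rec X. a.a.(a.X + b.X)) → —a→ v0, —b→ v0
Executing c from P (initial set {u0}):
  [1] c ⇒ {u1}
  ✓ P
Executing c from Q (initial set {v0}):
  [1] c ⇒ ∅  — Q cannot continue

c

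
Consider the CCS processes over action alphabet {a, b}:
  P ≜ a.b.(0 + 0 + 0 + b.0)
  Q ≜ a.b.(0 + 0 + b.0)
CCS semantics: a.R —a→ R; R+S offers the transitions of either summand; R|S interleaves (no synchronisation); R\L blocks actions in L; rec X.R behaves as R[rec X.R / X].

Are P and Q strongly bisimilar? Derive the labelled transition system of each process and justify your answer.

P ~ Q

Reachable graph of P (4 states):
  u0 = a.b.(0 + 0 + 0 + b.0) ⊢ --a--▸ u1
  u1 = b.(0 + 0 + 0 + b.0) ⊢ --b--▸ u2
  u2 = 0 + 0 + 0 + b.0 ⊢ --b--▸ u3
  u3 = 0 ⊢ ·
Reachable graph of Q (4 states):
  v0 = a.b.(0 + 0 + b.0) ⊢ --a--▸ v1
  v1 = b.(0 + 0 + b.0) ⊢ --b--▸ v2
  v2 = 0 + 0 + b.0 ⊢ --b--▸ v3
  v3 = 0 ⊢ ·
Partition-refinement fixed point:
  B0 = {u0, v0}
  B1 = {u1, v1}
  B2 = {u2, v2}
  B3 = {u3, v3}
u0 ∈ B0, v0 ∈ B0 → same block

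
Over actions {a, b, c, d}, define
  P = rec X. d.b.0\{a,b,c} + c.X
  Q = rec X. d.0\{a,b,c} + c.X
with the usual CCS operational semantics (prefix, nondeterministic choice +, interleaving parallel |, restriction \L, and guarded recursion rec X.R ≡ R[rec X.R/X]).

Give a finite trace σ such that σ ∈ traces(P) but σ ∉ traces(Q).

db

LTS(P): 3 reachable states
  m0 = rec X. d.b.0\{a,b,c} + c.X :: ··c··> m0, ··d··> m1
  m1 = b.0\{a,b,c} :: ··b··> m2
  m2 = 0\{a,b,c} :: stopped
LTS(Q): 2 reachable states
  n0 = rec X. d.0\{a,b,c} + c.X :: ··c··> n0, ··d··> n1
  n1 = 0\{a,b,c} :: stopped
Trace ⟨db⟩ through P, begin at {m0}:
  after d @ step 1: {m1}
  after b @ step 2: {m2}
  ✓ P
Trace ⟨db⟩ through Q, begin at {n0}:
  after d @ step 1: {n1}
  after b @ step 2: ∅  — Q cannot continue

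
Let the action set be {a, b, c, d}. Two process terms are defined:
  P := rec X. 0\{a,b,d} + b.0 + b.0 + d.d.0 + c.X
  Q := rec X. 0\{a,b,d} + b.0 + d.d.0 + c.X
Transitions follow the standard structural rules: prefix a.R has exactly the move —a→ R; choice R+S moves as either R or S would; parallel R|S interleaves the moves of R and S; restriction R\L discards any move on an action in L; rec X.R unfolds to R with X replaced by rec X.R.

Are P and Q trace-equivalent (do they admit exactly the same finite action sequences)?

LTS(P): 3 reachable states
  u0 = rec X. 0\{a,b,d} + b.0 + b.0 + d.d.0 + c.X → --b--▸ u1, --c--▸ u0, --d--▸ u2
  u1 = 0 → ·
  u2 = d.0 → --d--▸ u1
LTS(Q): 3 reachable states
  v0 = rec X. 0\{a,b,d} + b.0 + d.d.0 + c.X → --b--▸ v1, --c--▸ v0, --d--▸ v2
  v1 = 0 → ·
  v2 = d.0 → --d--▸ v1
Coarsest stable partition (strong bisimilarity classes):
  B0 = {u0, v0}
  B1 = {u2, v2}
  B2 = {u1, v1}
u0 ∈ B0, v0 ∈ B0 → same block
Bisimilar ⇒ trace-equivalent.

trace-equivalent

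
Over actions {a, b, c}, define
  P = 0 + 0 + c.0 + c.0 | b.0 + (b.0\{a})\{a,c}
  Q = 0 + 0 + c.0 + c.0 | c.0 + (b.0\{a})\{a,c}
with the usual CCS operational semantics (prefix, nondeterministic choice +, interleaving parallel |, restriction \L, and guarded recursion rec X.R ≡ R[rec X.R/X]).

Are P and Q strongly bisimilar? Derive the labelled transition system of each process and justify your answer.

Reachable graph of P (6 states):
  s0 = 0 + 0 + c.0 + c.0 | b.0 + (b.0\{a})\{a,c} has moves -b-> s1, -b-> s2, -c-> s3, -c-> s4
  s1 = 0\{a}\{a,c} has moves deadlocked
  s2 = c.0 | 0 has moves -c-> s5
  s3 = 0 has moves deadlocked
  s4 = 0 | b.0 has moves -b-> s5
  s5 = 0 | 0 has moves deadlocked
Reachable graph of Q (6 states):
  t0 = 0 + 0 + c.0 + c.0 | c.0 + (b.0\{a})\{a,c} has moves -b-> t1, -c-> t2, -c-> t3, -c-> t4
  t1 = 0\{a}\{a,c} has moves deadlocked
  t2 = 0 has moves deadlocked
  t3 = 0 | c.0 has moves -c-> t5
  t4 = c.0 | 0 has moves -c-> t5
  t5 = 0 | 0 has moves deadlocked
Bisimilarity quotient blocks:
  B0 = {s0}
  B1 = {s1, s3, s5, t1, t2, t5}
  B2 = {s4}
  B3 = {s2, t3, t4}
  B4 = {t0}
s0 ∈ B0, t0 ∈ B4 → different blocks

P ≁ Q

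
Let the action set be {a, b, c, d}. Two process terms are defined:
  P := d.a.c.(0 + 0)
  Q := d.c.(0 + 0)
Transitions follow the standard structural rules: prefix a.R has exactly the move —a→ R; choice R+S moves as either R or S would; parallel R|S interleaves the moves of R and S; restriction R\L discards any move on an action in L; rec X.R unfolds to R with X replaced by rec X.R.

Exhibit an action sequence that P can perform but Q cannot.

LTS(P): 4 reachable states
  p0 = d.a.c.(0 + 0) | —d→ p1
  p1 = a.c.(0 + 0) | —a→ p2
  p2 = c.(0 + 0) | —c→ p3
  p3 = 0 + 0 | deadlocked
LTS(Q): 3 reachable states
  q0 = d.c.(0 + 0) | —d→ q1
  q1 = c.(0 + 0) | —c→ q2
  q2 = 0 + 0 | deadlocked
Run σ = ⟨da⟩ on P: start {p0}
  step 1 (d): {p1}
  step 2 (a): {p2}
  P completes σ.
Run σ = ⟨da⟩ on Q: start {q0}
  step 1 (d): {q1}
  step 2 (a): no successor for Q

da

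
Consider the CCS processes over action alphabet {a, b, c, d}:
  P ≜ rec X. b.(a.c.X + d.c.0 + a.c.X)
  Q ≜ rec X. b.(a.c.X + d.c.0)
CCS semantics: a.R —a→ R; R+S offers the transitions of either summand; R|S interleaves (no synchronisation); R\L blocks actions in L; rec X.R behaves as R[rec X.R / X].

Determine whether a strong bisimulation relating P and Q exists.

P ~ Q

LTS(P): 5 reachable states
  m0 = rec X. b.(a.c.X + d.c.0 + a.c.X) has moves ··b··> m1
  m1 = a.c.(rec X. b.(a.c.X + d.c.0 + a.c.X)) + d.c.0 + a.c.(rec X. b.(a.c.X + d.c.0 + a.c.X)) has moves ··a··> m2, ··d··> m3
  m2 = c.(rec X. b.(a.c.X + d.c.0 + a.c.X)) has moves ··c··> m0
  m3 = c.0 has moves ··c··> m4
  m4 = 0 has moves (no moves)
LTS(Q): 5 reachable states
  n0 = rec X. b.(a.c.X + d.c.0) has moves ··b··> n1
  n1 = a.c.(rec X. b.(a.c.X + d.c.0)) + d.c.0 has moves ··a··> n2, ··d··> n3
  n2 = c.(rec X. b.(a.c.X + d.c.0)) has moves ··c··> n0
  n3 = c.0 has moves ··c··> n4
  n4 = 0 has moves (no moves)
Bisimilarity quotient blocks:
  B0 = {m0, n0}
  B1 = {m1, n1}
  B2 = {m3, n3}
  B3 = {m4, n4}
  B4 = {m2, n2}
m0 ∈ B0, n0 ∈ B0 → same block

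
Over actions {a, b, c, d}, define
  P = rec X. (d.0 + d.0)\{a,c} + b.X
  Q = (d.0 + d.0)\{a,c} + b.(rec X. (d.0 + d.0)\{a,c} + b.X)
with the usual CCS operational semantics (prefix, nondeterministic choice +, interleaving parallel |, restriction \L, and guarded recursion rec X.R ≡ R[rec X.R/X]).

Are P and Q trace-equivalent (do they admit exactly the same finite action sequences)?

trace-equivalent

LTS(P): 2 reachable states
  m0 = rec X. (d.0 + d.0)\{a,c} + b.X | -b-> m0, -d-> m1
  m1 = 0\{a,c} | stopped
LTS(Q): 3 reachable states
  n0 = (d.0 + d.0)\{a,c} + b.(rec X. (d.0 + d.0)\{a,c} + b.X) | -b-> n1, -d-> n2
  n1 = rec X. (d.0 + d.0)\{a,c} + b.X | -b-> n1, -d-> n2
  n2 = 0\{a,c} | stopped
Partition-refinement fixed point:
  B0 = {m0, n0, n1}
  B1 = {m1, n2}
m0 ∈ B0, n0 ∈ B0 → same block
Bisimilar ⇒ trace-equivalent.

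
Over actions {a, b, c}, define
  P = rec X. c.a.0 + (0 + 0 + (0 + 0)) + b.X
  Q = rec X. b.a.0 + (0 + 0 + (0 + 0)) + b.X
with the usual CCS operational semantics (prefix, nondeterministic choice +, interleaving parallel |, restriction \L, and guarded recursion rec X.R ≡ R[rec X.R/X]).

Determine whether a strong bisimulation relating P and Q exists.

Reachable graph of P (3 states):
  s0 = rec X. c.a.0 + (0 + 0 + (0 + 0)) + b.X ⊢ --b--▸ s0, --c--▸ s1
  s1 = a.0 ⊢ --a--▸ s2
  s2 = 0 ⊢ stopped
Reachable graph of Q (3 states):
  t0 = rec X. b.a.0 + (0 + 0 + (0 + 0)) + b.X ⊢ --b--▸ t0, --b--▸ t1
  t1 = a.0 ⊢ --a--▸ t2
  t2 = 0 ⊢ stopped
Partition-refinement fixed point:
  B0 = {s0}
  B1 = {s1, t1}
  B2 = {s2, t2}
  B3 = {t0}
s0 ∈ B0, t0 ∈ B3 → different blocks

P ≁ Q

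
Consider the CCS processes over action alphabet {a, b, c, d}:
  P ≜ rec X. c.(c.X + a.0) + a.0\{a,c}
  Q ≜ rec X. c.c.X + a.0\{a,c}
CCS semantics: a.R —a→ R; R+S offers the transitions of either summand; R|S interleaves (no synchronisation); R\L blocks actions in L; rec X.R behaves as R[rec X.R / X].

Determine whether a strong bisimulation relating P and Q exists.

not bisimilar

LTS(P): 4 reachable states
  u0 = rec X. c.(c.X + a.0) + a.0\{a,c} :: -a-> u1, -c-> u2
  u1 = 0\{a,c} :: (no moves)
  u2 = c.(rec X. c.(c.X + a.0) + a.0\{a,c}) + a.0 :: -a-> u3, -c-> u0
  u3 = 0 :: (no moves)
LTS(Q): 3 reachable states
  v0 = rec X. c.c.X + a.0\{a,c} :: -a-> v1, -c-> v2
  v1 = 0\{a,c} :: (no moves)
  v2 = c.(rec X. c.c.X + a.0\{a,c}) :: -c-> v0
Coarsest stable partition (strong bisimilarity classes):
  B0 = {u0, u2}
  B1 = {u1, u3, v1}
  B2 = {v0}
  B3 = {v2}
u0 ∈ B0, v0 ∈ B2 → different blocks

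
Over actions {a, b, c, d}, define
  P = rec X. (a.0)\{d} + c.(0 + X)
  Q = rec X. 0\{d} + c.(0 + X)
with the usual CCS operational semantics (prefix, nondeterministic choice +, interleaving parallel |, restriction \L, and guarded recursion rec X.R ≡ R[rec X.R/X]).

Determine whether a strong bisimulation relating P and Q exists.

LTS(P): 3 reachable states
  s0 = rec X. (a.0)\{d} + c.(0 + X) :: —a→ s1, —c→ s2
  s1 = 0\{d} :: (no moves)
  s2 = 0 + (rec X. (a.0)\{d} + c.(0 + X)) :: —a→ s1, —c→ s2
LTS(Q): 2 reachable states
  t0 = rec X. 0\{d} + c.(0 + X) :: —c→ t1
  t1 = 0 + (rec X. 0\{d} + c.(0 + X)) :: —c→ t1
Partition-refinement fixed point:
  B0 = {s0, s2}
  B1 = {s1}
  B2 = {t0, t1}
s0 ∈ B0, t0 ∈ B2 → different blocks

not bisimilar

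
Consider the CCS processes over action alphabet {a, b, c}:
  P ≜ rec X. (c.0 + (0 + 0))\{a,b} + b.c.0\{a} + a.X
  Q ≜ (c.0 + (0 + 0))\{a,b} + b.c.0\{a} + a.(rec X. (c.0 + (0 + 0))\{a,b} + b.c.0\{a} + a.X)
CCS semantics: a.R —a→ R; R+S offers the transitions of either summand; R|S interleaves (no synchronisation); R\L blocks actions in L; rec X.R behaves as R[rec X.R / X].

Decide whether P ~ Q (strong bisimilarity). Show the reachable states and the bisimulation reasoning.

bisimilar

LTS(P): 4 reachable states
  p0 = rec X. (c.0 + (0 + 0))\{a,b} + b.c.0\{a} + a.X :: ··a··> p0, ··b··> p1, ··c··> p2
  p1 = c.0\{a} :: ··c··> p3
  p2 = 0\{a,b} :: stopped
  p3 = 0\{a} :: stopped
LTS(Q): 5 reachable states
  q0 = (c.0 + (0 + 0))\{a,b} + b.c.0\{a} + a.(rec X. (c.0 + (0 + 0))\{a,b} + b.c.0\{a} + a.X) :: ··a··> q1, ··b··> q2, ··c··> q3
  q1 = rec X. (c.0 + (0 + 0))\{a,b} + b.c.0\{a} + a.X :: ··a··> q1, ··b··> q2, ··c··> q3
  q2 = c.0\{a} :: ··c··> q4
  q3 = 0\{a,b} :: stopped
  q4 = 0\{a} :: stopped
Coarsest stable partition (strong bisimilarity classes):
  B0 = {p0, q0, q1}
  B1 = {p2, p3, q3, q4}
  B2 = {p1, q2}
p0 ∈ B0, q0 ∈ B0 → same block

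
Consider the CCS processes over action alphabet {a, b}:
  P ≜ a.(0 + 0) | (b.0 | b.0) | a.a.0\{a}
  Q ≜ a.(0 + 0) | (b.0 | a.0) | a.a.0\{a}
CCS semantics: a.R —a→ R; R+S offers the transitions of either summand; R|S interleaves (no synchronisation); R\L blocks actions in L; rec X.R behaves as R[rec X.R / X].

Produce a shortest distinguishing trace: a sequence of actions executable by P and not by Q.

P's transition system — 24 states:
  p0 = a.(0 + 0) | (b.0 | b.0) | a.a.0\{a} ⊢ ··a··> p1, ··a··> p2, ··b··> p3, ··b··> p4
  p1 = (0 + 0) | (b.0 | b.0) | a.a.0\{a} ⊢ ··a··> p5, ··b··> p6, ··b··> p7
  p2 = a.(0 + 0) | (b.0 | b.0) | a.0\{a} ⊢ ··a··> p5, ··a··> p8, ··b··> p10, ··b··> p9
  p3 = a.(0 + 0) | (0 | b.0) | a.a.0\{a} ⊢ ··a··> p6, ··a··> p9, ··b··> p11
  p4 = a.(0 + 0) | (b.0 | 0) | a.a.0\{a} ⊢ ··a··> p10, ··a··> p7, ··b··> p11
  p5 = (0 + 0) | (b.0 | b.0) | a.0\{a} ⊢ ··a··> p12, ··b··> p13, ··b··> p14
  p6 = (0 + 0) | (0 | b.0) | a.a.0\{a} ⊢ ··a··> p13, ··b··> p15
  p7 = (0 + 0) | (b.0 | 0) | a.a.0\{a} ⊢ ··a··> p14, ··b··> p15
  p8 = a.(0 + 0) | (b.0 | b.0) | 0\{a} ⊢ ··a··> p12, ··b··> p16, ··b··> p17
  p9 = a.(0 + 0) | (0 | b.0) | a.0\{a} ⊢ ··a··> p13, ··a··> p16, ··b··> p18
  p10 = a.(0 + 0) | (b.0 | 0) | a.0\{a} ⊢ ··a··> p14, ··a··> p17, ··b··> p18
  p11 = a.(0 + 0) | (0 | 0) | a.a.0\{a} ⊢ ··a··> p15, ··a··> p18
  p12 = (0 + 0) | (b.0 | b.0) | 0\{a} ⊢ ··b··> p19, ··b··> p20
  p13 = (0 + 0) | (0 | b.0) | a.0\{a} ⊢ ··a··> p19, ··b··> p21
  p14 = (0 + 0) | (b.0 | 0) | a.0\{a} ⊢ ··a··> p20, ··b··> p21
  p15 = (0 + 0) | (0 | 0) | a.a.0\{a} ⊢ ··a··> p21
  p16 = a.(0 + 0) | (0 | b.0) | 0\{a} ⊢ ··a··> p19, ··b··> p22
  p17 = a.(0 + 0) | (b.0 | 0) | 0\{a} ⊢ ··a··> p20, ··b··> p22
  p18 = a.(0 + 0) | (0 | 0) | a.0\{a} ⊢ ··a··> p21, ··a··> p22
  p19 = (0 + 0) | (0 | b.0) | 0\{a} ⊢ ··b··> p23
  p20 = (0 + 0) | (b.0 | 0) | 0\{a} ⊢ ··b··> p23
  p21 = (0 + 0) | (0 | 0) | a.0\{a} ⊢ ··a··> p23
  p22 = a.(0 + 0) | (0 | 0) | 0\{a} ⊢ ··a··> p23
  p23 = (0 + 0) | (0 | 0) | 0\{a} ⊢ ·
Q's transition system — 24 states:
  q0 = a.(0 + 0) | (b.0 | a.0) | a.a.0\{a} ⊢ ··a··> q1, ··a··> q2, ··a··> q3, ··b··> q4
  q1 = (0 + 0) | (b.0 | a.0) | a.a.0\{a} ⊢ ··a··> q5, ··a··> q6, ··b··> q7
  q2 = a.(0 + 0) | (b.0 | 0) | a.a.0\{a} ⊢ ··a··> q5, ··a··> q8, ··b··> q9
  q3 = a.(0 + 0) | (b.0 | a.0) | a.0\{a} ⊢ ··a··> q10, ··a··> q6, ··a··> q8, ··b··> q11
  q4 = a.(0 + 0) | (0 | a.0) | a.a.0\{a} ⊢ ··a··> q11, ··a··> q7, ··a··> q9
  q5 = (0 + 0) | (b.0 | 0) | a.a.0\{a} ⊢ ··a··> q12, ··b··> q13
  q6 = (0 + 0) | (b.0 | a.0) | a.0\{a} ⊢ ··a··> q12, ··a··> q14, ··b··> q15
  q7 = (0 + 0) | (0 | a.0) | a.a.0\{a} ⊢ ··a··> q13, ··a··> q15
  q8 = a.(0 + 0) | (b.0 | 0) | a.0\{a} ⊢ ··a··> q12, ··a··> q16, ··b··> q17
  q9 = a.(0 + 0) | (0 | 0) | a.a.0\{a} ⊢ ··a··> q13, ··a··> q17
  q10 = a.(0 + 0) | (b.0 | a.0) | 0\{a} ⊢ ··a··> q14, ··a··> q16, ··b··> q18
  q11 = a.(0 + 0) | (0 | a.0) | a.0\{a} ⊢ ··a··> q15, ··a··> q17, ··a··> q18
  q12 = (0 + 0) | (b.0 | 0) | a.0\{a} ⊢ ··a··> q19, ··b··> q20
  q13 = (0 + 0) | (0 | 0) | a.a.0\{a} ⊢ ··a··> q20
  q14 = (0 + 0) | (b.0 | a.0) | 0\{a} ⊢ ··a··> q19, ··b··> q21
  q15 = (0 + 0) | (0 | a.0) | a.0\{a} ⊢ ··a··> q20, ··a··> q21
  q16 = a.(0 + 0) | (b.0 | 0) | 0\{a} ⊢ ··a··> q19, ··b··> q22
  q17 = a.(0 + 0) | (0 | 0) | a.0\{a} ⊢ ··a··> q20, ··a··> q22
  q18 = a.(0 + 0) | (0 | a.0) | 0\{a} ⊢ ··a··> q21, ··a··> q22
  q19 = (0 + 0) | (b.0 | 0) | 0\{a} ⊢ ··b··> q23
  q20 = (0 + 0) | (0 | 0) | a.0\{a} ⊢ ··a··> q23
  q21 = (0 + 0) | (0 | a.0) | 0\{a} ⊢ ··a··> q23
  q22 = a.(0 + 0) | (0 | 0) | 0\{a} ⊢ ··a··> q23
  q23 = (0 + 0) | (0 | 0) | 0\{a} ⊢ ·
Trace ⟨bb⟩ through P, begin at {p0}:
  after b @ step 1: {p3, p4}
  after b @ step 2: {p11}
  ✓ P
Trace ⟨bb⟩ through Q, begin at {q0}:
  after b @ step 1: {q4}
  after b @ step 2: ∅  — Q cannot continue

bb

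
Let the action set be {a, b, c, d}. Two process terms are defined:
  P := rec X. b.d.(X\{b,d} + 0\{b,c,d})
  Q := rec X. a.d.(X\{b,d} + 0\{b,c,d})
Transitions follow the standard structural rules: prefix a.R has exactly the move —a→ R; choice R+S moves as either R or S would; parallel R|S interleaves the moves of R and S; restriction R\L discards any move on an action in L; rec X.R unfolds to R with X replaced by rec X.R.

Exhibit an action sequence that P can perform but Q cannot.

P's transition system — 3 states:
  u0 = rec X. b.d.(X\{b,d} + 0\{b,c,d}) has moves =b=> u1
  u1 = d.((rec X. b.d.(X\{b,d} + 0\{b,c,d}))\{b,d} + 0\{b,c,d}) has moves =d=> u2
  u2 = (rec X. b.d.(X\{b,d} + 0\{b,c,d}))\{b,d} + 0\{b,c,d} has moves deadlocked
Q's transition system — 4 states:
  v0 = rec X. a.d.(X\{b,d} + 0\{b,c,d}) has moves =a=> v1
  v1 = d.((rec X. a.d.(X\{b,d} + 0\{b,c,d}))\{b,d} + 0\{b,c,d}) has moves =d=> v2
  v2 = (rec X. a.d.(X\{b,d} + 0\{b,c,d}))\{b,d} + 0\{b,c,d} has moves =a=> v3
  v3 = (d.((rec X. a.d.(X\{b,d} + 0\{b,c,d}))\{b,d} + 0\{b,c,d}))\{b,d} has moves deadlocked
Trace ⟨b⟩ through P, begin at {u0}:
  [1] b ⇒ {u1}
  — P admits the full trace.
Trace ⟨b⟩ through Q, begin at {v0}:
  [1] b ⇒ ∅  — Q cannot continue

b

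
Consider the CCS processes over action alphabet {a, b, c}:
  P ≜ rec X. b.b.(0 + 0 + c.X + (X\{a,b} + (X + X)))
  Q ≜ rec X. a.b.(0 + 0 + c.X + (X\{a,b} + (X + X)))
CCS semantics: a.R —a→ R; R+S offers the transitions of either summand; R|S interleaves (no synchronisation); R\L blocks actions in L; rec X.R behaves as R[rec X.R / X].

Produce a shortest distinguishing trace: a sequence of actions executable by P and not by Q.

b

Reachable graph of P (3 states):
  p0 = rec X. b.b.(0 + 0 + c.X + (X\{a,b} + (X + X))) → --b--▸ p1
  p1 = b.(0 + 0 + c.(rec X. b.b.(0 + 0 + c.X + (X\{a,b} + (X + X)))) + ((rec X. b.b.(0 + 0 + c.X + (X\{a,b} + (X + X))))\{a,b} + ((rec X. b.b.(0 + 0 + c.X + (X\{a,b} + (X + X)))) + (rec X. b.b.(0 + 0 + c.X + (X\{a,b} + (X + X))))))) → --b--▸ p2
  p2 = 0 + 0 + c.(rec X. b.b.(0 + 0 + c.X + (X\{a,b} + (X + X)))) + ((rec X. b.b.(0 + 0 + c.X + (X\{a,b} + (X + X))))\{a,b} + ((rec X. b.b.(0 + 0 + c.X + (X\{a,b} + (X + X)))) + (rec X. b.b.(0 + 0 + c.X + (X\{a,b} + (X + X)))))) → --b--▸ p1, --c--▸ p0
Reachable graph of Q (3 states):
  q0 = rec X. a.b.(0 + 0 + c.X + (X\{a,b} + (X + X))) → --a--▸ q1
  q1 = b.(0 + 0 + c.(rec X. a.b.(0 + 0 + c.X + (X\{a,b} + (X + X)))) + ((rec X. a.b.(0 + 0 + c.X + (X\{a,b} + (X + X))))\{a,b} + ((rec X. a.b.(0 + 0 + c.X + (X\{a,b} + (X + X)))) + (rec X. a.b.(0 + 0 + c.X + (X\{a,b} + (X + X))))))) → --b--▸ q2
  q2 = 0 + 0 + c.(rec X. a.b.(0 + 0 + c.X + (X\{a,b} + (X + X)))) + ((rec X. a.b.(0 + 0 + c.X + (X\{a,b} + (X + X))))\{a,b} + ((rec X. a.b.(0 + 0 + c.X + (X\{a,b} + (X + X)))) + (rec X. a.b.(0 + 0 + c.X + (X\{a,b} + (X + X)))))) → --a--▸ q1, --c--▸ q0
Run σ = ⟨b⟩ on P: start {p0}
  [1] b ⇒ {p1}
  ✓ P
Run σ = ⟨b⟩ on Q: start {q0}
  [1] b ⇒ ∅ (Q stuck)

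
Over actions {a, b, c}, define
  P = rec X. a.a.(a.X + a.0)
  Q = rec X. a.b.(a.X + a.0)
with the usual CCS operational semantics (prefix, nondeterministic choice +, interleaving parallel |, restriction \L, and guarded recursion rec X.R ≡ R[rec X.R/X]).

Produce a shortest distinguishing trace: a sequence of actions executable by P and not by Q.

aa

LTS(P): 4 reachable states
  s0 = rec X. a.a.(a.X + a.0) has moves -a-> s1
  s1 = a.(a.(rec X. a.a.(a.X + a.0)) + a.0) has moves -a-> s2
  s2 = a.(rec X. a.a.(a.X + a.0)) + a.0 has moves -a-> s0, -a-> s3
  s3 = 0 has moves ∅
LTS(Q): 4 reachable states
  t0 = rec X. a.b.(a.X + a.0) has moves -a-> t1
  t1 = b.(a.(rec X. a.b.(a.X + a.0)) + a.0) has moves -b-> t2
  t2 = a.(rec X. a.b.(a.X + a.0)) + a.0 has moves -a-> t0, -a-> t3
  t3 = 0 has moves ∅
Trace ⟨aa⟩ through P, begin at {s0}:
  step 1 (a): {s1}
  step 2 (a): {s2}
  — P admits the full trace.
Trace ⟨aa⟩ through Q, begin at {t0}:
  step 1 (a): {t1}
  step 2 (a): ∅ (Q stuck)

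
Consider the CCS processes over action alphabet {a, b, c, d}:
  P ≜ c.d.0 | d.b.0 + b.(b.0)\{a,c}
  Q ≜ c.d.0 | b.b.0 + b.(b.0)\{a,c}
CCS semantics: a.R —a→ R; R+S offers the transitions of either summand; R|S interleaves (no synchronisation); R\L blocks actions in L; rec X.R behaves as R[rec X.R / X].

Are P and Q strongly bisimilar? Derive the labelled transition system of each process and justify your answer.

not bisimilar

Reachable graph of P (11 states):
  m0 = c.d.0 | d.b.0 + b.(b.0)\{a,c} | --b--▸ m1, --c--▸ m2, --d--▸ m3
  m1 = (b.0)\{a,c} | --b--▸ m4
  m2 = d.0 | d.b.0 | --d--▸ m5, --d--▸ m6
  m3 = c.d.0 | b.0 | --b--▸ m7, --c--▸ m6
  m4 = 0\{a,c} | (no moves)
  m5 = 0 | d.b.0 | --d--▸ m8
  m6 = d.0 | b.0 | --b--▸ m9, --d--▸ m8
  m7 = c.d.0 | 0 | --c--▸ m9
  m8 = 0 | b.0 | --b--▸ m10
  m9 = d.0 | 0 | --d--▸ m10
  m10 = 0 | 0 | (no moves)
Reachable graph of Q (11 states):
  n0 = c.d.0 | b.b.0 + b.(b.0)\{a,c} | --b--▸ n1, --b--▸ n2, --c--▸ n3
  n1 = (b.0)\{a,c} | --b--▸ n4
  n2 = c.d.0 | b.0 | --b--▸ n5, --c--▸ n6
  n3 = d.0 | b.b.0 | --b--▸ n6, --d--▸ n7
  n4 = 0\{a,c} | (no moves)
  n5 = c.d.0 | 0 | --c--▸ n8
  n6 = d.0 | b.0 | --b--▸ n8, --d--▸ n9
  n7 = 0 | b.b.0 | --b--▸ n9
  n8 = d.0 | 0 | --d--▸ n10
  n9 = 0 | b.0 | --b--▸ n10
  n10 = 0 | 0 | (no moves)
Bisimilarity quotient blocks:
  B0 = {m0}
  B1 = {m3, n2}
  B2 = {m6, n6}
  B3 = {m9, n8}
  B4 = {m10, m4, n10, n4}
  B5 = {m1, m8, n1, n9}
  B6 = {m7, n5}
  B7 = {m2}
  B8 = {m5}
  B9 = {n0}
  B10 = {n3}
  B11 = {n7}
m0 ∈ B0, n0 ∈ B9 → different blocks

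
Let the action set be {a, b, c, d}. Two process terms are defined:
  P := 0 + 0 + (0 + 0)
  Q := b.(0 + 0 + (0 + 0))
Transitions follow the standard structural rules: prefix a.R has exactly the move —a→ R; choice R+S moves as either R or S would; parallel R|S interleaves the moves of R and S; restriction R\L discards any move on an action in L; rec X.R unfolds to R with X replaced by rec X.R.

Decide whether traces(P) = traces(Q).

traces(P) ≠ traces(Q) — witness ⟨b⟩

Reachable graph of P (1 states):
  s0 = 0 + 0 + (0 + 0) → deadlocked
Reachable graph of Q (2 states):
  t0 = b.(0 + 0 + (0 + 0)) → =b=> t1
  t1 = 0 + 0 + (0 + 0) → deadlocked
Run σ = ⟨b⟩ on Q: start {t0}
  step 1 (b): {t1}
  Q completes σ.
Run σ = ⟨b⟩ on P: start {s0}
  step 1 (b): ∅ (P stuck)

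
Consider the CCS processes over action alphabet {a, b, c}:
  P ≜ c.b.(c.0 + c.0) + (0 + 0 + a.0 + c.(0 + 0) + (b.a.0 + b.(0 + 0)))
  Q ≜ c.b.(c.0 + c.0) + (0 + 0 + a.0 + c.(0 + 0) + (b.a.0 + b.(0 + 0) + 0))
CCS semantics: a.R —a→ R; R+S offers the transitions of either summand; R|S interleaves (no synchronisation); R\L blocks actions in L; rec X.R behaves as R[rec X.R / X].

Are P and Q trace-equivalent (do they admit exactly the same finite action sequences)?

P's transition system — 6 states:
  p0 = c.b.(c.0 + c.0) + (0 + 0 + a.0 + c.(0 + 0) + (b.a.0 + b.(0 + 0))) → —a→ p1, —b→ p2, —b→ p3, —c→ p2, —c→ p4
  p1 = 0 → deadlocked
  p2 = 0 + 0 → deadlocked
  p3 = a.0 → —a→ p1
  p4 = b.(c.0 + c.0) → —b→ p5
  p5 = c.0 + c.0 → —c→ p1
Q's transition system — 6 states:
  q0 = c.b.(c.0 + c.0) + (0 + 0 + a.0 + c.(0 + 0) + (b.a.0 + b.(0 + 0) + 0)) → —a→ q1, —b→ q2, —b→ q3, —c→ q2, —c→ q4
  q1 = 0 → deadlocked
  q2 = 0 + 0 → deadlocked
  q3 = a.0 → —a→ q1
  q4 = b.(c.0 + c.0) → —b→ q5
  q5 = c.0 + c.0 → —c→ q1
Partition-refinement fixed point:
  B0 = {p0, q0}
  B1 = {p1, p2, q1, q2}
  B2 = {p3, q3}
  B3 = {p4, q4}
  B4 = {p5, q5}
p0 ∈ B0, q0 ∈ B0 → same block
Bisimilar ⇒ trace-equivalent.

traces(P) = traces(Q)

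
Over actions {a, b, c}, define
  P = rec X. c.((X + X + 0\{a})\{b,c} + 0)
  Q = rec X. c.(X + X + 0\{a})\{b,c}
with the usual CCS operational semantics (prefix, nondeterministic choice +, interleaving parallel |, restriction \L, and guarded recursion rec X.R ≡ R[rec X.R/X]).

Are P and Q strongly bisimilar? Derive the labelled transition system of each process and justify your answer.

bisimilar

Reachable graph of P (2 states):
  p0 = rec X. c.((X + X + 0\{a})\{b,c} + 0) has moves -c-> p1
  p1 = ((rec X. c.((X + X + 0\{a})\{b,c} + 0)) + (rec X. c.((X + X + 0\{a})\{b,c} + 0)) + 0\{a})\{b,c} + 0 has moves deadlocked
Reachable graph of Q (2 states):
  q0 = rec X. c.(X + X + 0\{a})\{b,c} has moves -c-> q1
  q1 = ((rec X. c.(X + X + 0\{a})\{b,c}) + (rec X. c.(X + X + 0\{a})\{b,c}) + 0\{a})\{b,c} has moves deadlocked
Coarsest stable partition (strong bisimilarity classes):
  B0 = {p0, q0}
  B1 = {p1, q1}
p0 ∈ B0, q0 ∈ B0 → same block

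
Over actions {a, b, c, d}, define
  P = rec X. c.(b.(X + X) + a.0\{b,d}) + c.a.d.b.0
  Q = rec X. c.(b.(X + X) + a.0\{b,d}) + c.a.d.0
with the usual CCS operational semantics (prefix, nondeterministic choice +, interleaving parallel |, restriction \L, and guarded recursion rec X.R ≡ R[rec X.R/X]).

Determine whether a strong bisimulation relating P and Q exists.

P ≁ Q

Reachable graph of P (8 states):
  s0 = rec X. c.(b.(X + X) + a.0\{b,d}) + c.a.d.b.0 ⊢ ··c··> s1, ··c··> s2
  s1 = a.d.b.0 ⊢ ··a··> s3
  s2 = b.((rec X. c.(b.(X + X) + a.0\{b,d}) + c.a.d.b.0) + (rec X. c.(b.(X + X) + a.0\{b,d}) + c.a.d.b.0)) + a.0\{b,d} ⊢ ··a··> s4, ··b··> s5
  s3 = d.b.0 ⊢ ··d··> s6
  s4 = 0\{b,d} ⊢ (no moves)
  s5 = (rec X. c.(b.(X + X) + a.0\{b,d}) + c.a.d.b.0) + (rec X. c.(b.(X + X) + a.0\{b,d}) + c.a.d.b.0) ⊢ ··c··> s1, ··c··> s2
  s6 = b.0 ⊢ ··b··> s7
  s7 = 0 ⊢ (no moves)
Reachable graph of Q (7 states):
  t0 = rec X. c.(b.(X + X) + a.0\{b,d}) + c.a.d.0 ⊢ ··c··> t1, ··c··> t2
  t1 = a.d.0 ⊢ ··a··> t3
  t2 = b.((rec X. c.(b.(X + X) + a.0\{b,d}) + c.a.d.0) + (rec X. c.(b.(X + X) + a.0\{b,d}) + c.a.d.0)) + a.0\{b,d} ⊢ ··a··> t4, ··b··> t5
  t3 = d.0 ⊢ ··d··> t6
  t4 = 0\{b,d} ⊢ (no moves)
  t5 = (rec X. c.(b.(X + X) + a.0\{b,d}) + c.a.d.0) + (rec X. c.(b.(X + X) + a.0\{b,d}) + c.a.d.0) ⊢ ··c··> t1, ··c··> t2
  t6 = 0 ⊢ (no moves)
Coarsest stable partition (strong bisimilarity classes):
  B0 = {s0, s5}
  B1 = {s2}
  B2 = {s4, s7, t4, t6}
  B3 = {s1}
  B4 = {s3}
  B5 = {s6}
  B6 = {t0, t5}
  B7 = {t1}
  B8 = {t3}
  B9 = {t2}
s0 ∈ B0, t0 ∈ B6 → different blocks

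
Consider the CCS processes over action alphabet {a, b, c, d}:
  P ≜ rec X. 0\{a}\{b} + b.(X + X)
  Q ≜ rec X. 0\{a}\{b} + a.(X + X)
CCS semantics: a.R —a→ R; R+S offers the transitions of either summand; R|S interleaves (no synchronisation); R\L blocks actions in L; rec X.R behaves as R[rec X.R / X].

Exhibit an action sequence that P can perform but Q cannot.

b

LTS(P): 2 reachable states
  u0 = rec X. 0\{a}\{b} + b.(X + X) ⊢ --b--▸ u1
  u1 = (rec X. 0\{a}\{b} + b.(X + X)) + (rec X. 0\{a}\{b} + b.(X + X)) ⊢ --b--▸ u1
LTS(Q): 2 reachable states
  v0 = rec X. 0\{a}\{b} + a.(X + X) ⊢ --a--▸ v1
  v1 = (rec X. 0\{a}\{b} + a.(X + X)) + (rec X. 0\{a}\{b} + a.(X + X)) ⊢ --a--▸ v1
Executing b from P (initial set {u0}):
  step 1 (b): {u1}
  ✓ P
Executing b from Q (initial set {v0}):
  step 1 (b): no successor for Q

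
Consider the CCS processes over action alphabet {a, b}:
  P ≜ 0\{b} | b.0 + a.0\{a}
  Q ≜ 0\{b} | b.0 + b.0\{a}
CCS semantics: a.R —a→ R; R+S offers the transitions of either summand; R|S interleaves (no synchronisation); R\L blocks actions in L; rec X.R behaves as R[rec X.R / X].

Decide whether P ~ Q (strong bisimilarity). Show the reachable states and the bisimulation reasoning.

LTS(P): 3 reachable states
  s0 = 0\{b} | b.0 + a.0\{a} ⊢ -a-> s1, -b-> s2
  s1 = 0\{a} ⊢ stopped
  s2 = 0\{b} | 0 ⊢ stopped
LTS(Q): 3 reachable states
  t0 = 0\{b} | b.0 + b.0\{a} ⊢ -b-> t1, -b-> t2
  t1 = 0\{a} ⊢ stopped
  t2 = 0\{b} | 0 ⊢ stopped
Bisimilarity quotient blocks:
  B0 = {s0}
  B1 = {s1, s2, t1, t2}
  B2 = {t0}
s0 ∈ B0, t0 ∈ B2 → different blocks

NO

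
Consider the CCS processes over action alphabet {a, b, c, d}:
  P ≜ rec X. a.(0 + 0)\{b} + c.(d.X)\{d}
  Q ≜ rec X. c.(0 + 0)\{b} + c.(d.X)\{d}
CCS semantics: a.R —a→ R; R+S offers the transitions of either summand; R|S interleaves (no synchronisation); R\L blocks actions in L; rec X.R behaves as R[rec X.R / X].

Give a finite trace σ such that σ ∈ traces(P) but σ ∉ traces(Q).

a

Reachable graph of P (3 states):
  p0 = rec X. a.(0 + 0)\{b} + c.(d.X)\{d} ⊢ —a→ p1, —c→ p2
  p1 = (0 + 0)\{b} ⊢ stopped
  p2 = (d.(rec X. a.(0 + 0)\{b} + c.(d.X)\{d}))\{d} ⊢ stopped
Reachable graph of Q (3 states):
  q0 = rec X. c.(0 + 0)\{b} + c.(d.X)\{d} ⊢ —c→ q1, —c→ q2
  q1 = (0 + 0)\{b} ⊢ stopped
  q2 = (d.(rec X. c.(0 + 0)\{b} + c.(d.X)\{d}))\{d} ⊢ stopped
Run σ = ⟨a⟩ on P: start {p0}
  [1] a ⇒ {p1}
  P completes σ.
Run σ = ⟨a⟩ on Q: start {q0}
  [1] a ⇒ ∅  — Q cannot continue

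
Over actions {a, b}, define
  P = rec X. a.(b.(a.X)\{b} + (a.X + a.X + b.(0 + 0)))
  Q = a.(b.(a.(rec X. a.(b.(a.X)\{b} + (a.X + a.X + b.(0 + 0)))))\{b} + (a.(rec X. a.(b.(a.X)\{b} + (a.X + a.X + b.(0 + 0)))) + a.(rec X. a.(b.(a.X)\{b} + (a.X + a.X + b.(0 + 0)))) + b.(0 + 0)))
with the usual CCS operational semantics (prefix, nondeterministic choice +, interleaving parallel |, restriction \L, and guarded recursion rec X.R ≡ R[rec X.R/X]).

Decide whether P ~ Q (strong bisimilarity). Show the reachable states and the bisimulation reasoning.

bisimilar

Reachable graph of P (6 states):
  p0 = rec X. a.(b.(a.X)\{b} + (a.X + a.X + b.(0 + 0))) :: -a-> p1
  p1 = b.(a.(rec X. a.(b.(a.X)\{b} + (a.X + a.X + b.(0 + 0)))))\{b} + (a.(rec X. a.(b.(a.X)\{b} + (a.X + a.X + b.(0 + 0)))) + a.(rec X. a.(b.(a.X)\{b} + (a.X + a.X + b.(0 + 0)))) + b.(0 + 0)) :: -a-> p0, -b-> p2, -b-> p3
  p2 = (a.(rec X. a.(b.(a.X)\{b} + (a.X + a.X + b.(0 + 0)))))\{b} :: -a-> p4
  p3 = 0 + 0 :: (no moves)
  p4 = (rec X. a.(b.(a.X)\{b} + (a.X + a.X + b.(0 + 0))))\{b} :: -a-> p5
  p5 = (b.(a.(rec X. a.(b.(a.X)\{b} + (a.X + a.X + b.(0 + 0)))))\{b} + (a.(rec X. a.(b.(a.X)\{b} + (a.X + a.X + b.(0 + 0)))) + a.(rec X. a.(b.(a.X)\{b} + (a.X + a.X + b.(0 + 0)))) + b.(0 + 0)))\{b} :: -a-> p4
Reachable graph of Q (7 states):
  q0 = a.(b.(a.(rec X. a.(b.(a.X)\{b} + (a.X + a.X + b.(0 + 0)))))\{b} + (a.(rec X. a.(b.(a.X)\{b} + (a.X + a.X + b.(0 + 0)))) + a.(rec X. a.(b.(a.X)\{b} + (a.X + a.X + b.(0 + 0)))) + b.(0 + 0))) :: -a-> q1
  q1 = b.(a.(rec X. a.(b.(a.X)\{b} + (a.X + a.X + b.(0 + 0)))))\{b} + (a.(rec X. a.(b.(a.X)\{b} + (a.X + a.X + b.(0 + 0)))) + a.(rec X. a.(b.(a.X)\{b} + (a.X + a.X + b.(0 + 0)))) + b.(0 + 0)) :: -a-> q2, -b-> q3, -b-> q4
  q2 = rec X. a.(b.(a.X)\{b} + (a.X + a.X + b.(0 + 0))) :: -a-> q1
  q3 = (a.(rec X. a.(b.(a.X)\{b} + (a.X + a.X + b.(0 + 0)))))\{b} :: -a-> q5
  q4 = 0 + 0 :: (no moves)
  q5 = (rec X. a.(b.(a.X)\{b} + (a.X + a.X + b.(0 + 0))))\{b} :: -a-> q6
  q6 = (b.(a.(rec X. a.(b.(a.X)\{b} + (a.X + a.X + b.(0 + 0)))))\{b} + (a.(rec X. a.(b.(a.X)\{b} + (a.X + a.X + b.(0 + 0)))) + a.(rec X. a.(b.(a.X)\{b} + (a.X + a.X + b.(0 + 0)))) + b.(0 + 0)))\{b} :: -a-> q5
Partition-refinement fixed point:
  B0 = {p0, q0, q2}
  B1 = {p1, q1}
  B2 = {p2, p4, p5, q3, q5, q6}
  B3 = {p3, q4}
p0 ∈ B0, q0 ∈ B0 → same block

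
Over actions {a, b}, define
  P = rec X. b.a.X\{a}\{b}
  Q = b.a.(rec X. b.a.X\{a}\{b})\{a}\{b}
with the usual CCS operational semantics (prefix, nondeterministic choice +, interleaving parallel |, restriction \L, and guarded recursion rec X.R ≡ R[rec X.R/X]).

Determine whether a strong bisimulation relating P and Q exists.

YES

P's transition system — 3 states:
  p0 = rec X. b.a.X\{a}\{b} ⊢ --b--▸ p1
  p1 = a.(rec X. b.a.X\{a}\{b})\{a}\{b} ⊢ --a--▸ p2
  p2 = (rec X. b.a.X\{a}\{b})\{a}\{b} ⊢ (no moves)
Q's transition system — 3 states:
  q0 = b.a.(rec X. b.a.X\{a}\{b})\{a}\{b} ⊢ --b--▸ q1
  q1 = a.(rec X. b.a.X\{a}\{b})\{a}\{b} ⊢ --a--▸ q2
  q2 = (rec X. b.a.X\{a}\{b})\{a}\{b} ⊢ (no moves)
Coarsest stable partition (strong bisimilarity classes):
  B0 = {p0, q0}
  B1 = {p1, q1}
  B2 = {p2, q2}
p0 ∈ B0, q0 ∈ B0 → same block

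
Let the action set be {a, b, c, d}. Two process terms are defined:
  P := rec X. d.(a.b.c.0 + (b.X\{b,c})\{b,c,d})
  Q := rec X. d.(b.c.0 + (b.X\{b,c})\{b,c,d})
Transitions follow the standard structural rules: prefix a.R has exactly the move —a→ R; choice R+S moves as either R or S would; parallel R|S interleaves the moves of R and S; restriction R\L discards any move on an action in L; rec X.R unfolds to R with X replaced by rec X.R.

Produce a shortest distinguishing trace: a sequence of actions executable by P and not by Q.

da

Reachable graph of P (5 states):
  u0 = rec X. d.(a.b.c.0 + (b.X\{b,c})\{b,c,d}) → ··d··> u1
  u1 = a.b.c.0 + (b.(rec X. d.(a.b.c.0 + (b.X\{b,c})\{b,c,d}))\{b,c})\{b,c,d} → ··a··> u2
  u2 = b.c.0 → ··b··> u3
  u3 = c.0 → ··c··> u4
  u4 = 0 → deadlocked
Reachable graph of Q (4 states):
  v0 = rec X. d.(b.c.0 + (b.X\{b,c})\{b,c,d}) → ··d··> v1
  v1 = b.c.0 + (b.(rec X. d.(b.c.0 + (b.X\{b,c})\{b,c,d}))\{b,c})\{b,c,d} → ··b··> v2
  v2 = c.0 → ··c··> v3
  v3 = 0 → deadlocked
Trace ⟨da⟩ through P, begin at {u0}:
  after d @ step 1: {u1}
  after a @ step 2: {u2}
  ✓ P
Trace ⟨da⟩ through Q, begin at {v0}:
  after d @ step 1: {v1}
  after a @ step 2: ∅  — Q cannot continue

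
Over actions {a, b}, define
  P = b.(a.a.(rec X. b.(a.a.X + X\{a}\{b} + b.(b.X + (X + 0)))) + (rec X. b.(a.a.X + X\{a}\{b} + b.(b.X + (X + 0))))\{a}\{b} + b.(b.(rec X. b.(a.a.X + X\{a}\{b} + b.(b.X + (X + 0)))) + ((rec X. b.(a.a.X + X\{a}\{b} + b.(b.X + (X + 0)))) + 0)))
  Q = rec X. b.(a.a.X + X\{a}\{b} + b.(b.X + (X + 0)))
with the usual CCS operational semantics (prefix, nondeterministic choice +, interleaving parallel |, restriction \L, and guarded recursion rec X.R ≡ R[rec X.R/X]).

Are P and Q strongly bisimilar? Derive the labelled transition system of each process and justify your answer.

P's transition system — 5 states:
  s0 = b.(a.a.(rec X. b.(a.a.X + X\{a}\{b} + b.(b.X + (X + 0)))) + (rec X. b.(a.a.X + X\{a}\{b} + b.(b.X + (X + 0))))\{a}\{b} + b.(b.(rec X. b.(a.a.X + X\{a}\{b} + b.(b.X + (X + 0)))) + ((rec X. b.(a.a.X + X\{a}\{b} + b.(b.X + (X + 0)))) + 0))) has moves ··b··> s1
  s1 = a.a.(rec X. b.(a.a.X + X\{a}\{b} + b.(b.X + (X + 0)))) + (rec X. b.(a.a.X + X\{a}\{b} + b.(b.X + (X + 0))))\{a}\{b} + b.(b.(rec X. b.(a.a.X + X\{a}\{b} + b.(b.X + (X + 0)))) + ((rec X. b.(a.a.X + X\{a}\{b} + b.(b.X + (X + 0)))) + 0)) has moves ··a··> s2, ··b··> s3
  s2 = a.(rec X. b.(a.a.X + X\{a}\{b} + b.(b.X + (X + 0)))) has moves ··a··> s4
  s3 = b.(rec X. b.(a.a.X + X\{a}\{b} + b.(b.X + (X + 0)))) + ((rec X. b.(a.a.X + X\{a}\{b} + b.(b.X + (X + 0)))) + 0) has moves ··b··> s1, ··b··> s4
  s4 = rec X. b.(a.a.X + X\{a}\{b} + b.(b.X + (X + 0))) has moves ··b··> s1
Q's transition system — 4 states:
  t0 = rec X. b.(a.a.X + X\{a}\{b} + b.(b.X + (X + 0))) has moves ··b··> t1
  t1 = a.a.(rec X. b.(a.a.X + X\{a}\{b} + b.(b.X + (X + 0)))) + (rec X. b.(a.a.X + X\{a}\{b} + b.(b.X + (X + 0))))\{a}\{b} + b.(b.(rec X. b.(a.a.X + X\{a}\{b} + b.(b.X + (X + 0)))) + ((rec X. b.(a.a.X + X\{a}\{b} + b.(b.X + (X + 0)))) + 0)) has moves ··a··> t2, ··b··> t3
  t2 = a.(rec X. b.(a.a.X + X\{a}\{b} + b.(b.X + (X + 0)))) has moves ··a··> t0
  t3 = b.(rec X. b.(a.a.X + X\{a}\{b} + b.(b.X + (X + 0)))) + ((rec X. b.(a.a.X + X\{a}\{b} + b.(b.X + (X + 0)))) + 0) has moves ··b··> t0, ··b··> t1
Partition-refinement fixed point:
  B0 = {s0, s4, t0}
  B1 = {s1, t1}
  B2 = {s3, t3}
  B3 = {s2, t2}
s0 ∈ B0, t0 ∈ B0 → same block

P ~ Q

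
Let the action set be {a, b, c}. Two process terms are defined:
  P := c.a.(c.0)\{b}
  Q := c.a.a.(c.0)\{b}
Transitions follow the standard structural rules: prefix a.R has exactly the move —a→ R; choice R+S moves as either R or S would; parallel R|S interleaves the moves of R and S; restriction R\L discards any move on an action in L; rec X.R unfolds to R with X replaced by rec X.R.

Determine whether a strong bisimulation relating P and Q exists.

Reachable graph of P (4 states):
  m0 = c.a.(c.0)\{b} → --c--▸ m1
  m1 = a.(c.0)\{b} → --a--▸ m2
  m2 = (c.0)\{b} → --c--▸ m3
  m3 = 0\{b} → (no moves)
Reachable graph of Q (5 states):
  n0 = c.a.a.(c.0)\{b} → --c--▸ n1
  n1 = a.a.(c.0)\{b} → --a--▸ n2
  n2 = a.(c.0)\{b} → --a--▸ n3
  n3 = (c.0)\{b} → --c--▸ n4
  n4 = 0\{b} → (no moves)
Coarsest stable partition (strong bisimilarity classes):
  B0 = {m0}
  B1 = {m1, n2}
  B2 = {m2, n3}
  B3 = {m3, n4}
  B4 = {n0}
  B5 = {n1}
m0 ∈ B0, n0 ∈ B4 → different blocks

NO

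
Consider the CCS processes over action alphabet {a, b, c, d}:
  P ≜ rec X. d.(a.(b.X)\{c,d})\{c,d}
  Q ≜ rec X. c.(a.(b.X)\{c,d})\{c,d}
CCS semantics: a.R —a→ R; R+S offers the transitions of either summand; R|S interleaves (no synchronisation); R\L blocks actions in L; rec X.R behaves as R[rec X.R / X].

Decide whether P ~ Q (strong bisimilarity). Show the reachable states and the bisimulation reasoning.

NO

LTS(P): 4 reachable states
  p0 = rec X. d.(a.(b.X)\{c,d})\{c,d} ⊢ --d--▸ p1
  p1 = (a.(b.(rec X. d.(a.(b.X)\{c,d})\{c,d}))\{c,d})\{c,d} ⊢ --a--▸ p2
  p2 = (b.(rec X. d.(a.(b.X)\{c,d})\{c,d}))\{c,d}\{c,d} ⊢ --b--▸ p3
  p3 = (rec X. d.(a.(b.X)\{c,d})\{c,d})\{c,d}\{c,d} ⊢ deadlocked
LTS(Q): 4 reachable states
  q0 = rec X. c.(a.(b.X)\{c,d})\{c,d} ⊢ --c--▸ q1
  q1 = (a.(b.(rec X. c.(a.(b.X)\{c,d})\{c,d}))\{c,d})\{c,d} ⊢ --a--▸ q2
  q2 = (b.(rec X. c.(a.(b.X)\{c,d})\{c,d}))\{c,d}\{c,d} ⊢ --b--▸ q3
  q3 = (rec X. c.(a.(b.X)\{c,d})\{c,d})\{c,d}\{c,d} ⊢ deadlocked
Coarsest stable partition (strong bisimilarity classes):
  B0 = {p0}
  B1 = {p1, q1}
  B2 = {p2, q2}
  B3 = {p3, q3}
  B4 = {q0}
p0 ∈ B0, q0 ∈ B4 → different blocks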